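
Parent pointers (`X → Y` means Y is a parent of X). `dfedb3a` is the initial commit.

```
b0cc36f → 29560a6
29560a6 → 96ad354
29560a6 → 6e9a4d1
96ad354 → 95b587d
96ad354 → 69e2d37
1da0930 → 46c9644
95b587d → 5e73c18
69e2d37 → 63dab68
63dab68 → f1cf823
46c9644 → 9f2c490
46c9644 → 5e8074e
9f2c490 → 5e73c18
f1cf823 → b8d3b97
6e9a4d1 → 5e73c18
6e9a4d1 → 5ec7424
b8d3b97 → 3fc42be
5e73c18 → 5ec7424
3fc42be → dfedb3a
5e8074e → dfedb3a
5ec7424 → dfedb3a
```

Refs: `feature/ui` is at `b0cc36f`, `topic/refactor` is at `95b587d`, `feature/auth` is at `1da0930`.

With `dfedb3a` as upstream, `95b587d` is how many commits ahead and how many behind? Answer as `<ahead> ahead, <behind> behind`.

Reachable from 95b587d: {5e73c18, 5ec7424, 95b587d, dfedb3a}.
Reachable from dfedb3a: {dfedb3a}.
Only in 95b587d's history (ahead): {5e73c18, 5ec7424, 95b587d} — 3.
Only in dfedb3a's history (behind): {} — 0.

3 ahead, 0 behind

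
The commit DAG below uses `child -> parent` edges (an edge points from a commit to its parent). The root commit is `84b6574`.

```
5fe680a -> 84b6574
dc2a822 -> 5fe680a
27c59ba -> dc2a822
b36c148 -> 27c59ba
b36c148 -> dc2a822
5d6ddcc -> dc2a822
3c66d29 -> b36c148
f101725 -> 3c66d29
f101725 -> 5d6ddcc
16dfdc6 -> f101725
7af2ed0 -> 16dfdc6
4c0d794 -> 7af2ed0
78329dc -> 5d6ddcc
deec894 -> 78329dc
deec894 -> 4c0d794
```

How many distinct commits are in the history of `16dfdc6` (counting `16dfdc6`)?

Walking parent pointers from 16dfdc6: reachable set = {16dfdc6, 27c59ba, 3c66d29, 5d6ddcc, 5fe680a, 84b6574, b36c148, dc2a822, f101725}.
That is 9 commits.

9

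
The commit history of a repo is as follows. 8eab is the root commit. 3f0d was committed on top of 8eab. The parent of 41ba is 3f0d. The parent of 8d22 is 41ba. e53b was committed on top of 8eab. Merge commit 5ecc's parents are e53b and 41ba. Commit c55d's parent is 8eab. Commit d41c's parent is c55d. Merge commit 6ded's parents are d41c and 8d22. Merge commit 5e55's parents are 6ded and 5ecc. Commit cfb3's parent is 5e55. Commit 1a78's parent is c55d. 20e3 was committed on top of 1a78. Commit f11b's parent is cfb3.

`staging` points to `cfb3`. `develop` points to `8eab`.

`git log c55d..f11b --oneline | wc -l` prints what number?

Reachable from f11b: {3f0d, 41ba, 5e55, 5ecc, 6ded, 8d22, 8eab, c55d, cfb3, d41c, e53b, f11b}.
Reachable from c55d: {8eab, c55d}.
In f11b's history but not c55d's: {3f0d, 41ba, 5e55, 5ecc, 6ded, 8d22, cfb3, d41c, e53b, f11b} — 10 commits.

10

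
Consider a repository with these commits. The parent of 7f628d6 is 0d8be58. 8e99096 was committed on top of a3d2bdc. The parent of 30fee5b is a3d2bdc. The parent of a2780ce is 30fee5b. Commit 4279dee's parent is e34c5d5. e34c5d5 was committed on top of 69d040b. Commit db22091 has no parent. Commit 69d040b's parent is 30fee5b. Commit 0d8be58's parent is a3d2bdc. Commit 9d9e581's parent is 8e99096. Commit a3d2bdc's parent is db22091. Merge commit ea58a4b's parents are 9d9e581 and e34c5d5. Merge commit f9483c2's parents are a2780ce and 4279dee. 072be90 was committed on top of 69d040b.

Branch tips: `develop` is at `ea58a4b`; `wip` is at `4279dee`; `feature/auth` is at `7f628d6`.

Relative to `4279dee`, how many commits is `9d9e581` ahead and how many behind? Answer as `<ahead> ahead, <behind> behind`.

Reachable from 9d9e581: {8e99096, 9d9e581, a3d2bdc, db22091}.
Reachable from 4279dee: {30fee5b, 4279dee, 69d040b, a3d2bdc, db22091, e34c5d5}.
Only in 9d9e581's history (ahead): {8e99096, 9d9e581} — 2.
Only in 4279dee's history (behind): {30fee5b, 4279dee, 69d040b, e34c5d5} — 4.

2 ahead, 4 behind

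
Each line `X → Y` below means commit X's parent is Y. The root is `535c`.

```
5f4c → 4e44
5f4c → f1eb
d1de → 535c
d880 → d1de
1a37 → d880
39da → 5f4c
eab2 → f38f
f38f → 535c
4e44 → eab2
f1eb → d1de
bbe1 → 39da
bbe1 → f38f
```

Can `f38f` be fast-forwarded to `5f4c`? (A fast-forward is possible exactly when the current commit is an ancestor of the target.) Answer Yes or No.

Yes

A fast-forward from f38f to 5f4c is possible iff f38f is an ancestor of 5f4c.
Ancestors of 5f4c: {4e44, 535c, 5f4c, d1de, eab2, f1eb, f38f}.
f38f is among them, so fast-forward is possible.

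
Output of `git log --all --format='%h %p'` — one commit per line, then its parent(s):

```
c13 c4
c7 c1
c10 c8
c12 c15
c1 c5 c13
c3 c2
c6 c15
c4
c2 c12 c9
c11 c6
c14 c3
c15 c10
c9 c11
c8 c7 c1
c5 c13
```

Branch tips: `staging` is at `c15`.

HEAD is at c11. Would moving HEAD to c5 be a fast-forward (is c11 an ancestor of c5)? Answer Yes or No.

No

A fast-forward from c11 to c5 is possible iff c11 is an ancestor of c5.
Ancestors of c5: {c13, c4, c5}.
c11 is not among them, so fast-forward is not possible.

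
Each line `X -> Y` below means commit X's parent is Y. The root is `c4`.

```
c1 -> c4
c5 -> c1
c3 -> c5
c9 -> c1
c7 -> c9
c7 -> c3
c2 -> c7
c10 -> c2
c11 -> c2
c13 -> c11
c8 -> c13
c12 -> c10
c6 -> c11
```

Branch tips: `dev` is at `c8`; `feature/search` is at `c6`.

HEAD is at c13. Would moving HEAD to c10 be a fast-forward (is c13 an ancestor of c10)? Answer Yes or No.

A fast-forward from c13 to c10 is possible iff c13 is an ancestor of c10.
Ancestors of c10: {c1, c10, c2, c3, c4, c5, c7, c9}.
c13 is not among them, so fast-forward is not possible.

No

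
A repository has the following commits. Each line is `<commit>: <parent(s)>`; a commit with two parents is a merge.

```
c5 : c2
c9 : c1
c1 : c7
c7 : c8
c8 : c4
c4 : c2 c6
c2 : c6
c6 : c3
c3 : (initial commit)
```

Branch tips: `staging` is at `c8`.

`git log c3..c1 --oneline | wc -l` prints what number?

6

Reachable from c1: {c1, c2, c3, c4, c6, c7, c8}.
Reachable from c3: {c3}.
In c1's history but not c3's: {c1, c2, c4, c6, c7, c8} — 6 commits.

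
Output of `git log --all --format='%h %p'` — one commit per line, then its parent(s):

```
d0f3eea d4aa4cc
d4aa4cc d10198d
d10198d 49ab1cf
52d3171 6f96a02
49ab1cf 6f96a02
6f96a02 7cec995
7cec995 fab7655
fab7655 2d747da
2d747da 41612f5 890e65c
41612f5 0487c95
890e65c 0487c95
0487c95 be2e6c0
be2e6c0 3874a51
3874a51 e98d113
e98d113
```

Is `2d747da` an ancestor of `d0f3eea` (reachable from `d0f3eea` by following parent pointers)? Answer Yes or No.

Ancestors of d0f3eea (commits reachable by following parents): {0487c95, 2d747da, 3874a51, 41612f5, 49ab1cf, 6f96a02, 7cec995, 890e65c, be2e6c0, d0f3eea, d10198d, d4aa4cc, e98d113, fab7655}.
2d747da is in that set, so it is an ancestor of d0f3eea.

Yes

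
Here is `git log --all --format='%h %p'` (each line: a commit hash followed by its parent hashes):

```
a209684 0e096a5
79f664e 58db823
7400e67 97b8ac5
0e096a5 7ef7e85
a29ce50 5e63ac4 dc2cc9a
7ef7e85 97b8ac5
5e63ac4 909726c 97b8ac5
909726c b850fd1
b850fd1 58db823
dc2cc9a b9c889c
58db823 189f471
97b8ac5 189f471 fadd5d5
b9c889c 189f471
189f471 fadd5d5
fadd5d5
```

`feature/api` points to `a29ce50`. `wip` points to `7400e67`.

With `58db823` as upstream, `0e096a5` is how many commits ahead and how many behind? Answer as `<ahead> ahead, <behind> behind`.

Reachable from 0e096a5: {0e096a5, 189f471, 7ef7e85, 97b8ac5, fadd5d5}.
Reachable from 58db823: {189f471, 58db823, fadd5d5}.
Only in 0e096a5's history (ahead): {0e096a5, 7ef7e85, 97b8ac5} — 3.
Only in 58db823's history (behind): {58db823} — 1.

3 ahead, 1 behind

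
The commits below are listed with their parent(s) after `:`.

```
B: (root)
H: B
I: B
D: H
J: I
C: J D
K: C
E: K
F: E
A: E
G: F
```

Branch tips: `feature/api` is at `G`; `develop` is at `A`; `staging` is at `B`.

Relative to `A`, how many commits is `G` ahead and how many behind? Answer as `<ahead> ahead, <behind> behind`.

Reachable from G: {B, C, D, E, F, G, H, I, J, K}.
Reachable from A: {A, B, C, D, E, H, I, J, K}.
Only in G's history (ahead): {F, G} — 2.
Only in A's history (behind): {A} — 1.

2 ahead, 1 behind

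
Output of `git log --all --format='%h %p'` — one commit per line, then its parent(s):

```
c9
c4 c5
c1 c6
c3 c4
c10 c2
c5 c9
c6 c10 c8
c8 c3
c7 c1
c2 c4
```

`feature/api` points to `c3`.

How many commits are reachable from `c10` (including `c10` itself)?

Walking parent pointers from c10: reachable set = {c10, c2, c4, c5, c9}.
That is 5 commits.

5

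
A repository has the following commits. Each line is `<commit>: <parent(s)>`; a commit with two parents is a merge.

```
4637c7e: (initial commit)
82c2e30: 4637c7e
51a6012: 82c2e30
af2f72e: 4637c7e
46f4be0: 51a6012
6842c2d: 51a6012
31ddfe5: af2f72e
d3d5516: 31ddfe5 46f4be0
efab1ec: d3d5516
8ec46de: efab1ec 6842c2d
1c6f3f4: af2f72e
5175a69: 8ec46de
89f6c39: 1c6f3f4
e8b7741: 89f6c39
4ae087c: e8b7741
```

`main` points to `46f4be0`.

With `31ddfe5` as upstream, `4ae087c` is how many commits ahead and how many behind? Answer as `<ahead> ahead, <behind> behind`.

Reachable from 4ae087c: {1c6f3f4, 4637c7e, 4ae087c, 89f6c39, af2f72e, e8b7741}.
Reachable from 31ddfe5: {31ddfe5, 4637c7e, af2f72e}.
Only in 4ae087c's history (ahead): {1c6f3f4, 4ae087c, 89f6c39, e8b7741} — 4.
Only in 31ddfe5's history (behind): {31ddfe5} — 1.

4 ahead, 1 behind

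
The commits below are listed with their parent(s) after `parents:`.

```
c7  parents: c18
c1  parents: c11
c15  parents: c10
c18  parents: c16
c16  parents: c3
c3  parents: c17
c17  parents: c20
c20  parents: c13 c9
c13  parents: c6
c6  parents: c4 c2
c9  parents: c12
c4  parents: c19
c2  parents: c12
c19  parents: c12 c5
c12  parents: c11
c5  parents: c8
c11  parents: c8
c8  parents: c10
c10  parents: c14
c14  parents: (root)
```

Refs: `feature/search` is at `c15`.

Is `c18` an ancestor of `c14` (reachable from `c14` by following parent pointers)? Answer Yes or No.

No

Ancestors of c14: {c14}.
c18 is not in that set, so it is not an ancestor of c14.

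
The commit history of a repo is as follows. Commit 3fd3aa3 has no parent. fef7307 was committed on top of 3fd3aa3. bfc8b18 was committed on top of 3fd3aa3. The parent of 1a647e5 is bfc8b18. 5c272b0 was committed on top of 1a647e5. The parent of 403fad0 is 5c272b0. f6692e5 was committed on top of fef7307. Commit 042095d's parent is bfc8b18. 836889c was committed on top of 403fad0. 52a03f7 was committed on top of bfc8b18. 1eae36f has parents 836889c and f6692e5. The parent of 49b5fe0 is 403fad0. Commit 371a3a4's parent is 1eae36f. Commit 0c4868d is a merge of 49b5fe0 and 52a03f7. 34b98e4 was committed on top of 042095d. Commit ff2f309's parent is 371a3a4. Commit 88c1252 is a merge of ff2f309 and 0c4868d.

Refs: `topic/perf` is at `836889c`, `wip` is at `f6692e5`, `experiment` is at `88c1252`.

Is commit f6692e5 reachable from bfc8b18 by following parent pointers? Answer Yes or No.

Ancestors of bfc8b18: {3fd3aa3, bfc8b18}.
f6692e5 is not in that set, so it is not an ancestor of bfc8b18.

No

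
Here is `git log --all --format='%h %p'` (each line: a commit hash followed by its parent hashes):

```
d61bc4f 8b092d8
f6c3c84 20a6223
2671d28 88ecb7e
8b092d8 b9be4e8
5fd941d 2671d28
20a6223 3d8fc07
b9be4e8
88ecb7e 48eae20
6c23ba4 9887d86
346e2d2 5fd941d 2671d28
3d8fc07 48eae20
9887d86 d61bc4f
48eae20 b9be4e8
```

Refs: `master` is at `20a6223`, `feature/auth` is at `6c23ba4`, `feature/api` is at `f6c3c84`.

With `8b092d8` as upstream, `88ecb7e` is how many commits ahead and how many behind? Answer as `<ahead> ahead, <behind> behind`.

Reachable from 88ecb7e: {48eae20, 88ecb7e, b9be4e8}.
Reachable from 8b092d8: {8b092d8, b9be4e8}.
Only in 88ecb7e's history (ahead): {48eae20, 88ecb7e} — 2.
Only in 8b092d8's history (behind): {8b092d8} — 1.

2 ahead, 1 behind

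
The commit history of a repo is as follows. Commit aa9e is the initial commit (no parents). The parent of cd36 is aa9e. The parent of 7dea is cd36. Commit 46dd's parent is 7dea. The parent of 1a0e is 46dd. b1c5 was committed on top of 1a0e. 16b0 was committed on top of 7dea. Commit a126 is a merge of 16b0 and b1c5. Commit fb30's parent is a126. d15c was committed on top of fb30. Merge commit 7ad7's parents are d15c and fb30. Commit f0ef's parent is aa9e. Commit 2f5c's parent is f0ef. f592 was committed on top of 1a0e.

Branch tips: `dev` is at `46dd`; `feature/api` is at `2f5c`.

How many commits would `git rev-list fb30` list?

Walking parent pointers from fb30: reachable set = {16b0, 1a0e, 46dd, 7dea, a126, aa9e, b1c5, cd36, fb30}.
That is 9 commits.

9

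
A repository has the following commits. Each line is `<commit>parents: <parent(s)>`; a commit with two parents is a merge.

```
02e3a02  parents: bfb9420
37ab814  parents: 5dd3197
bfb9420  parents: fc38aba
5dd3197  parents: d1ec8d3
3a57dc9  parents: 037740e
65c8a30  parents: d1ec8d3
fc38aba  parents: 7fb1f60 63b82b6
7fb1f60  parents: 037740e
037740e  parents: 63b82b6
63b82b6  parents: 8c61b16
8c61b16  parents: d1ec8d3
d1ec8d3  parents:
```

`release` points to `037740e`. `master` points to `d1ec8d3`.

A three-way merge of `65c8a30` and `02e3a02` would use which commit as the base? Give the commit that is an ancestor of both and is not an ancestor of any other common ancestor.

Ancestors of 65c8a30: {65c8a30, d1ec8d3}.
Ancestors of 02e3a02: {02e3a02, 037740e, 63b82b6, 7fb1f60, 8c61b16, bfb9420, d1ec8d3, fc38aba}.
Common ancestors: {d1ec8d3}.
The only common ancestor is d1ec8d3, so it is the merge base.

d1ec8d3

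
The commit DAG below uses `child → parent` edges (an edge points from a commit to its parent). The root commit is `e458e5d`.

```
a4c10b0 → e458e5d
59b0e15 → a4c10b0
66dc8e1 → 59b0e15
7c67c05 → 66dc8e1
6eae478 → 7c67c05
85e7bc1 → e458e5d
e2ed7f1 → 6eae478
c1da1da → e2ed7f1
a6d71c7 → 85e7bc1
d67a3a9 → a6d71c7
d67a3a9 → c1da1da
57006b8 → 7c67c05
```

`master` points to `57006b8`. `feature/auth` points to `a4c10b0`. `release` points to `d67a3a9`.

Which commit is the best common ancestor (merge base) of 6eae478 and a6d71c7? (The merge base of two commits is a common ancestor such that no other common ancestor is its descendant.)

e458e5d

Ancestors of 6eae478: {59b0e15, 66dc8e1, 6eae478, 7c67c05, a4c10b0, e458e5d}.
Ancestors of a6d71c7: {85e7bc1, a6d71c7, e458e5d}.
Common ancestors: {e458e5d}.
The only common ancestor is e458e5d, so it is the merge base.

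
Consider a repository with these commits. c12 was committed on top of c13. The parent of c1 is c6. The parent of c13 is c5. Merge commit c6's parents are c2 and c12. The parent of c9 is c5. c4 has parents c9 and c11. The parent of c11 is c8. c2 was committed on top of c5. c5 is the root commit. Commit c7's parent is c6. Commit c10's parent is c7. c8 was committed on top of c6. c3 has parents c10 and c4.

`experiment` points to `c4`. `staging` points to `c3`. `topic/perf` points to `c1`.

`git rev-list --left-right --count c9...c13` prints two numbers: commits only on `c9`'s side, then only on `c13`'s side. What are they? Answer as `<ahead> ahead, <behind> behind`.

Reachable from c9: {c5, c9}.
Reachable from c13: {c13, c5}.
Only in c9's history (ahead): {c9} — 1.
Only in c13's history (behind): {c13} — 1.

1 ahead, 1 behind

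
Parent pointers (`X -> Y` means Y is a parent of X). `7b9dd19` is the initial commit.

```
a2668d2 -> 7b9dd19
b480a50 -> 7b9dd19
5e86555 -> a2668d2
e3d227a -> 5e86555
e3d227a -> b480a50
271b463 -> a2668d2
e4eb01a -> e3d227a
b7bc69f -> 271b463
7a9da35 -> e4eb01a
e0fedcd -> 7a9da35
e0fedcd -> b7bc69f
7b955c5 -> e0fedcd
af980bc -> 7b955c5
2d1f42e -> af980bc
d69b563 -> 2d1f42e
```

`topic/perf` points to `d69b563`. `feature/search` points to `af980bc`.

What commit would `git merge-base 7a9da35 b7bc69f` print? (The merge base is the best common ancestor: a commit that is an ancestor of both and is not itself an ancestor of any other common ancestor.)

a2668d2

Ancestors of 7a9da35: {5e86555, 7a9da35, 7b9dd19, a2668d2, b480a50, e3d227a, e4eb01a}.
Ancestors of b7bc69f: {271b463, 7b9dd19, a2668d2, b7bc69f}.
Common ancestors: {7b9dd19, a2668d2}.
Among these, a2668d2 is not an ancestor of any other common ancestor — it is the merge base.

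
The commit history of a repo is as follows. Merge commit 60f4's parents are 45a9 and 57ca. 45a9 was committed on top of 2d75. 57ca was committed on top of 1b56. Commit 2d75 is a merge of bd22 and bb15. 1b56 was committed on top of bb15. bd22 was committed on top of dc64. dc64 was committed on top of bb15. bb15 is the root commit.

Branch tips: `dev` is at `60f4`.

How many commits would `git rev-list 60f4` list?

8

Walking parent pointers from 60f4: reachable set = {1b56, 2d75, 45a9, 57ca, 60f4, bb15, bd22, dc64}.
That is 8 commits.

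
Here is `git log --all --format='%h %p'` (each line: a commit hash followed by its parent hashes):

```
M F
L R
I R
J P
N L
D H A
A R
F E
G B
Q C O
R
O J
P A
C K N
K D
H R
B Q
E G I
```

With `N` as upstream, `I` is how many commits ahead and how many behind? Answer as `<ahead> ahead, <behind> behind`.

Reachable from I: {I, R}.
Reachable from N: {L, N, R}.
Only in I's history (ahead): {I} — 1.
Only in N's history (behind): {L, N} — 2.

1 ahead, 2 behind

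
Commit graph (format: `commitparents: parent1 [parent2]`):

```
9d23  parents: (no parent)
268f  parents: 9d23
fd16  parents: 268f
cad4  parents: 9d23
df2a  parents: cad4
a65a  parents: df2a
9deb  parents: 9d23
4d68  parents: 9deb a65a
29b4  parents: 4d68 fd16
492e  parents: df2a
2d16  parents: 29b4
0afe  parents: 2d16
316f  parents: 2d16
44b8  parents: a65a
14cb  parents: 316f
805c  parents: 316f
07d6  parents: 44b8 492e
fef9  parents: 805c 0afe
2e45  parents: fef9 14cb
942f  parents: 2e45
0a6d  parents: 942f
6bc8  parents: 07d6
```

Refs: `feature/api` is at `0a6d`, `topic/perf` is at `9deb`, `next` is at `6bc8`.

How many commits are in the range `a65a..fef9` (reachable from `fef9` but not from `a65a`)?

10

Reachable from fef9: {0afe, 268f, 29b4, 2d16, 316f, 4d68, 805c, 9d23, 9deb, a65a, cad4, df2a, fd16, fef9}.
Reachable from a65a: {9d23, a65a, cad4, df2a}.
In fef9's history but not a65a's: {0afe, 268f, 29b4, 2d16, 316f, 4d68, 805c, 9deb, fd16, fef9} — 10 commits.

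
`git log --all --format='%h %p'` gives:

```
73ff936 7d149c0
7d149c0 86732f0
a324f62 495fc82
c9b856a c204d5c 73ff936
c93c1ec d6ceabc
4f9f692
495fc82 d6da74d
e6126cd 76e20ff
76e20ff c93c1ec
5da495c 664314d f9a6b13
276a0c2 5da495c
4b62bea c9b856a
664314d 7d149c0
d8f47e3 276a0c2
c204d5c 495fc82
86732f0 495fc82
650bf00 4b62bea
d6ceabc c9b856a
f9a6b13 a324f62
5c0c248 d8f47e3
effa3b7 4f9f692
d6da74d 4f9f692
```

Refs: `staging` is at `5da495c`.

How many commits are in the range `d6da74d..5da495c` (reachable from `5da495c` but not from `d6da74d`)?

7

Reachable from 5da495c: {495fc82, 4f9f692, 5da495c, 664314d, 7d149c0, 86732f0, a324f62, d6da74d, f9a6b13}.
Reachable from d6da74d: {4f9f692, d6da74d}.
In 5da495c's history but not d6da74d's: {495fc82, 5da495c, 664314d, 7d149c0, 86732f0, a324f62, f9a6b13} — 7 commits.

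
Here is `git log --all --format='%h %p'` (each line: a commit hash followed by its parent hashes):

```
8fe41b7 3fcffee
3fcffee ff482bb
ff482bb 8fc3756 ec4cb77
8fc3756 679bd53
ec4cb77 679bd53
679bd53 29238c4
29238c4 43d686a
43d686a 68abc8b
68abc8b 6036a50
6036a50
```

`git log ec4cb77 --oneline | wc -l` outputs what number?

Walking parent pointers from ec4cb77: reachable set = {29238c4, 43d686a, 6036a50, 679bd53, 68abc8b, ec4cb77}.
That is 6 commits.

6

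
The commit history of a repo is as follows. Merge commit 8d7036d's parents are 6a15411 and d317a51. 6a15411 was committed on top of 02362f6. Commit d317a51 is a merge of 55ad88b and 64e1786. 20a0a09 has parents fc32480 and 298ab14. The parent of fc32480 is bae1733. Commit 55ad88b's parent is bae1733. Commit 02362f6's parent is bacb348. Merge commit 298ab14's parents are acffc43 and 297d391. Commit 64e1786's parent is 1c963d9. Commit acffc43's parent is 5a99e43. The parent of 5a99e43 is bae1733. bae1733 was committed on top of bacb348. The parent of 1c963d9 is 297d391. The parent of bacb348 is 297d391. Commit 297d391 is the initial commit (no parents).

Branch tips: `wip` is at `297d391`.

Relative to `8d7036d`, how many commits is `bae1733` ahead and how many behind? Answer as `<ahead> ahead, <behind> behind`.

0 ahead, 7 behind

Reachable from bae1733: {297d391, bacb348, bae1733}.
Reachable from 8d7036d: {02362f6, 1c963d9, 297d391, 55ad88b, 64e1786, 6a15411, 8d7036d, bacb348, bae1733, d317a51}.
Only in bae1733's history (ahead): {} — 0.
Only in 8d7036d's history (behind): {02362f6, 1c963d9, 55ad88b, 64e1786, 6a15411, 8d7036d, d317a51} — 7.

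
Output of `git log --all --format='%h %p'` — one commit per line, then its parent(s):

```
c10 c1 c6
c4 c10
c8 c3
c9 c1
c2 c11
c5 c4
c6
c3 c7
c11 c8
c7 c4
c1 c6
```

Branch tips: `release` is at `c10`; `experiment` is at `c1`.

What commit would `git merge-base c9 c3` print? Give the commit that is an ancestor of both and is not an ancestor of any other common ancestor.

Ancestors of c9: {c1, c6, c9}.
Ancestors of c3: {c1, c10, c3, c4, c6, c7}.
Common ancestors: {c1, c6}.
Among these, c1 is not an ancestor of any other common ancestor — it is the merge base.

c1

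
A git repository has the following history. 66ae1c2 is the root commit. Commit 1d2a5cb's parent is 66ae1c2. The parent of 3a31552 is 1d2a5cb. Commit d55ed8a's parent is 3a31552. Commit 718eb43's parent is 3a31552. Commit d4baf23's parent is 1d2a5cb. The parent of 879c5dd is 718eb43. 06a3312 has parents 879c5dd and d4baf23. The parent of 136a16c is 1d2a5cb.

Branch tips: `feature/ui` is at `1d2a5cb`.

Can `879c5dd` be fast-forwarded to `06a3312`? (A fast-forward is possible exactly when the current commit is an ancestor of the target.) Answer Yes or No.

Yes

A fast-forward from 879c5dd to 06a3312 is possible iff 879c5dd is an ancestor of 06a3312.
Ancestors of 06a3312: {06a3312, 1d2a5cb, 3a31552, 66ae1c2, 718eb43, 879c5dd, d4baf23}.
879c5dd is among them, so fast-forward is possible.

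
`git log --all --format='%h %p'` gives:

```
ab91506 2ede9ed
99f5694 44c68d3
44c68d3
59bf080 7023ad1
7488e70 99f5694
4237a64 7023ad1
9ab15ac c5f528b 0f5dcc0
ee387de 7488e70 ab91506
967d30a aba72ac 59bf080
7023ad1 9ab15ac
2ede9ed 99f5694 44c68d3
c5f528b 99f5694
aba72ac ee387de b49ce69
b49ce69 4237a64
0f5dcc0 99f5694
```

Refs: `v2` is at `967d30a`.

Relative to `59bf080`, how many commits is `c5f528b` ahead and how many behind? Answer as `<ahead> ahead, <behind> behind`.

Reachable from c5f528b: {44c68d3, 99f5694, c5f528b}.
Reachable from 59bf080: {0f5dcc0, 44c68d3, 59bf080, 7023ad1, 99f5694, 9ab15ac, c5f528b}.
Only in c5f528b's history (ahead): {} — 0.
Only in 59bf080's history (behind): {0f5dcc0, 59bf080, 7023ad1, 9ab15ac} — 4.

0 ahead, 4 behind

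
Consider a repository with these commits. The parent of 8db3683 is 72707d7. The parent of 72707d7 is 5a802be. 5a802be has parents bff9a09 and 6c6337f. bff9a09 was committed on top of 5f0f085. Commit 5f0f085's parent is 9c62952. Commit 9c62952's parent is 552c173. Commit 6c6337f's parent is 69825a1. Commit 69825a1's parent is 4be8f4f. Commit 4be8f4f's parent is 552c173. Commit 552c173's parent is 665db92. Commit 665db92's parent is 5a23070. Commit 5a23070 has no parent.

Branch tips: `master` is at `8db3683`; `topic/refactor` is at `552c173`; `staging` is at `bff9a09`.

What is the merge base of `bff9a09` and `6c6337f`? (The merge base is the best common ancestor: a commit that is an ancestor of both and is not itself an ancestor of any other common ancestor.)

552c173

Ancestors of bff9a09: {552c173, 5a23070, 5f0f085, 665db92, 9c62952, bff9a09}.
Ancestors of 6c6337f: {4be8f4f, 552c173, 5a23070, 665db92, 69825a1, 6c6337f}.
Common ancestors: {552c173, 5a23070, 665db92}.
Among these, 552c173 is not an ancestor of any other common ancestor — it is the merge base.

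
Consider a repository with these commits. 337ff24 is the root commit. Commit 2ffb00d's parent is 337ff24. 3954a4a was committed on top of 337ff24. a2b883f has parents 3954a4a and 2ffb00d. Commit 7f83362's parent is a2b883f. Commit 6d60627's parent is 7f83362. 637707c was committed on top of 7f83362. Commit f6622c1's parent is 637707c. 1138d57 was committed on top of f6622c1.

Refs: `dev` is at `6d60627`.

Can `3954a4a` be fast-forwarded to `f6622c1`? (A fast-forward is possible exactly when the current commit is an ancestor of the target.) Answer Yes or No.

A fast-forward from 3954a4a to f6622c1 is possible iff 3954a4a is an ancestor of f6622c1.
Ancestors of f6622c1: {2ffb00d, 337ff24, 3954a4a, 637707c, 7f83362, a2b883f, f6622c1}.
3954a4a is among them, so fast-forward is possible.

Yes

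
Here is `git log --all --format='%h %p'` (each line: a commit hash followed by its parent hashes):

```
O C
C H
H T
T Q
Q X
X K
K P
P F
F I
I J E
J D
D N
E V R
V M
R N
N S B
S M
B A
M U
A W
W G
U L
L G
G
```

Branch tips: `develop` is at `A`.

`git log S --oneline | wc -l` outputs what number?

5

Walking parent pointers from S: reachable set = {G, L, M, S, U}.
That is 5 commits.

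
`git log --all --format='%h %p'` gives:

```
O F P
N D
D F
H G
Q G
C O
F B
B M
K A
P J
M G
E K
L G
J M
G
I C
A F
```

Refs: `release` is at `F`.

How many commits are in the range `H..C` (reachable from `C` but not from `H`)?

Reachable from C: {B, C, F, G, J, M, O, P}.
Reachable from H: {G, H}.
In C's history but not H's: {B, C, F, J, M, O, P} — 7 commits.

7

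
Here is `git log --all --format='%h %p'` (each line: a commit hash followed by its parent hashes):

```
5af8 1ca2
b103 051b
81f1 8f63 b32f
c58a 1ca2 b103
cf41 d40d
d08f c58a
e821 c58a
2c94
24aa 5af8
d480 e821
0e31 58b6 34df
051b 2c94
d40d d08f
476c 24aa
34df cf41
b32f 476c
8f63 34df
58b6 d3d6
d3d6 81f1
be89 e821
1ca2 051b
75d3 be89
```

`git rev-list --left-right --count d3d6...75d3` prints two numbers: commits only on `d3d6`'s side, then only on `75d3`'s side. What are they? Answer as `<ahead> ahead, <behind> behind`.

Reachable from d3d6: {051b, 1ca2, 24aa, 2c94, 34df, 476c, 5af8, 81f1, 8f63, b103, b32f, c58a, cf41, d08f, d3d6, d40d}.
Reachable from 75d3: {051b, 1ca2, 2c94, 75d3, b103, be89, c58a, e821}.
Only in d3d6's history (ahead): {24aa, 34df, 476c, 5af8, 81f1, 8f63, b32f, cf41, d08f, d3d6, d40d} — 11.
Only in 75d3's history (behind): {75d3, be89, e821} — 3.

11 ahead, 3 behind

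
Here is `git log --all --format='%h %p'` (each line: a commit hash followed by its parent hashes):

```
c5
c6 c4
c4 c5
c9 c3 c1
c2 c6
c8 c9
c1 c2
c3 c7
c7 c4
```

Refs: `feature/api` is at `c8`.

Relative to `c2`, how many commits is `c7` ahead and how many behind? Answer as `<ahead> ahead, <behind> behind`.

Reachable from c7: {c4, c5, c7}.
Reachable from c2: {c2, c4, c5, c6}.
Only in c7's history (ahead): {c7} — 1.
Only in c2's history (behind): {c2, c6} — 2.

1 ahead, 2 behind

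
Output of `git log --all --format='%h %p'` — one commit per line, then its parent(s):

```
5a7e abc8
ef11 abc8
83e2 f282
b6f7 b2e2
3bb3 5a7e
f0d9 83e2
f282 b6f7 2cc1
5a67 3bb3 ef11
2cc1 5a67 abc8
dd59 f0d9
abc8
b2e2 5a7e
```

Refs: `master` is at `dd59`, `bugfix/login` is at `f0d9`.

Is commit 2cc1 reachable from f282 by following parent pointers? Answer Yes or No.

Ancestors of f282 (commits reachable by following parents): {2cc1, 3bb3, 5a67, 5a7e, abc8, b2e2, b6f7, ef11, f282}.
2cc1 is in that set, so it is an ancestor of f282.

Yes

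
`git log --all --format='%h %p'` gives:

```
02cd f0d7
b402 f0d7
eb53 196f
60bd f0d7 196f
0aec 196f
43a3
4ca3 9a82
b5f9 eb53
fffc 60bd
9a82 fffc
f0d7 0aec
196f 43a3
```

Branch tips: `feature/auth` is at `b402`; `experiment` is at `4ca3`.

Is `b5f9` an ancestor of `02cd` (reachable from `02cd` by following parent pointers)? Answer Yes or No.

No

Ancestors of 02cd: {02cd, 0aec, 196f, 43a3, f0d7}.
b5f9 is not in that set, so it is not an ancestor of 02cd.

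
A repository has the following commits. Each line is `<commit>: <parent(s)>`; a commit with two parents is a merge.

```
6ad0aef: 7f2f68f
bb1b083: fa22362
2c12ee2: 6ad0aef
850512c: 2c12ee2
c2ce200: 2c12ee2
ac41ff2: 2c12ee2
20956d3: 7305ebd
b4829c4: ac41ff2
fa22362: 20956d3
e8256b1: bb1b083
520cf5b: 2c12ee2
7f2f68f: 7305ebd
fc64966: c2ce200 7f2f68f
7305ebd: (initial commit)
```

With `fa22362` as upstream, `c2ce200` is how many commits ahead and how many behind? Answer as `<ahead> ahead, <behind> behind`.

4 ahead, 2 behind

Reachable from c2ce200: {2c12ee2, 6ad0aef, 7305ebd, 7f2f68f, c2ce200}.
Reachable from fa22362: {20956d3, 7305ebd, fa22362}.
Only in c2ce200's history (ahead): {2c12ee2, 6ad0aef, 7f2f68f, c2ce200} — 4.
Only in fa22362's history (behind): {20956d3, fa22362} — 2.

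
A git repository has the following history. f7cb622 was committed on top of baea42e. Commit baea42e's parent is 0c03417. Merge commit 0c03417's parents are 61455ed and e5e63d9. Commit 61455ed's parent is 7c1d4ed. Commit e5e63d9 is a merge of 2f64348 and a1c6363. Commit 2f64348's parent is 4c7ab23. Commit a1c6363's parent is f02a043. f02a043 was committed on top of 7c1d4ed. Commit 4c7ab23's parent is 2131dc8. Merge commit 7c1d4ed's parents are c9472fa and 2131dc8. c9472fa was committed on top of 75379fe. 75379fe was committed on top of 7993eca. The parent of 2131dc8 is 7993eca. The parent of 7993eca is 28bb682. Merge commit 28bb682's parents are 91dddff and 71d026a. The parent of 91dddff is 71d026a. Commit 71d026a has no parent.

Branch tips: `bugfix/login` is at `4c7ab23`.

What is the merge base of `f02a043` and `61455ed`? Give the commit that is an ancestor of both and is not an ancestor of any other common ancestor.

Ancestors of f02a043: {2131dc8, 28bb682, 71d026a, 75379fe, 7993eca, 7c1d4ed, 91dddff, c9472fa, f02a043}.
Ancestors of 61455ed: {2131dc8, 28bb682, 61455ed, 71d026a, 75379fe, 7993eca, 7c1d4ed, 91dddff, c9472fa}.
Common ancestors: {2131dc8, 28bb682, 71d026a, 75379fe, 7993eca, 7c1d4ed, 91dddff, c9472fa}.
Among these, 7c1d4ed is not an ancestor of any other common ancestor — it is the merge base.

7c1d4ed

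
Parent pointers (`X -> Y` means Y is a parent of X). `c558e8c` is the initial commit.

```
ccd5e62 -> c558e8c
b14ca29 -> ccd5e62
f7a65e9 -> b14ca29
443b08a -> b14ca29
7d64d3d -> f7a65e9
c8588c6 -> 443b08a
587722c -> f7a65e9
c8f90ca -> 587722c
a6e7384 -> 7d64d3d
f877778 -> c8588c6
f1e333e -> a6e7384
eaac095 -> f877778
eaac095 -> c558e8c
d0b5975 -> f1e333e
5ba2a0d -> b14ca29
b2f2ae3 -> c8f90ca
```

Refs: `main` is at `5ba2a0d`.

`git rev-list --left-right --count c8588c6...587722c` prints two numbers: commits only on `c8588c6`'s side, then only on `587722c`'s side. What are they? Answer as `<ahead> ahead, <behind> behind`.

Reachable from c8588c6: {443b08a, b14ca29, c558e8c, c8588c6, ccd5e62}.
Reachable from 587722c: {587722c, b14ca29, c558e8c, ccd5e62, f7a65e9}.
Only in c8588c6's history (ahead): {443b08a, c8588c6} — 2.
Only in 587722c's history (behind): {587722c, f7a65e9} — 2.

2 ahead, 2 behind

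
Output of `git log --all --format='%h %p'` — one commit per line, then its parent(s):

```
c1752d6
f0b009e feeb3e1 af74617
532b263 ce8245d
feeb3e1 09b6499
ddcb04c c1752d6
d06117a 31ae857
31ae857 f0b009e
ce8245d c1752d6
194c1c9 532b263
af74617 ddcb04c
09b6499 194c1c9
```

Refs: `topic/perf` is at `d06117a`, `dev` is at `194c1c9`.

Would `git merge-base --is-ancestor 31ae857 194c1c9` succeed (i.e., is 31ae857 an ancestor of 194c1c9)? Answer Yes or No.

Ancestors of 194c1c9: {194c1c9, 532b263, c1752d6, ce8245d}.
31ae857 is not in that set, so it is not an ancestor of 194c1c9.

No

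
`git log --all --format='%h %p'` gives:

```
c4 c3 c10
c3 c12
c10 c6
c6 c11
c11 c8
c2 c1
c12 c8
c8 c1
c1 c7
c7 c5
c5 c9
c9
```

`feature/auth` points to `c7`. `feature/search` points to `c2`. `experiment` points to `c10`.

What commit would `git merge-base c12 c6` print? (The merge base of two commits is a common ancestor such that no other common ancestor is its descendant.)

Ancestors of c12: {c1, c12, c5, c7, c8, c9}.
Ancestors of c6: {c1, c11, c5, c6, c7, c8, c9}.
Common ancestors: {c1, c5, c7, c8, c9}.
Among these, c8 is not an ancestor of any other common ancestor — it is the merge base.

c8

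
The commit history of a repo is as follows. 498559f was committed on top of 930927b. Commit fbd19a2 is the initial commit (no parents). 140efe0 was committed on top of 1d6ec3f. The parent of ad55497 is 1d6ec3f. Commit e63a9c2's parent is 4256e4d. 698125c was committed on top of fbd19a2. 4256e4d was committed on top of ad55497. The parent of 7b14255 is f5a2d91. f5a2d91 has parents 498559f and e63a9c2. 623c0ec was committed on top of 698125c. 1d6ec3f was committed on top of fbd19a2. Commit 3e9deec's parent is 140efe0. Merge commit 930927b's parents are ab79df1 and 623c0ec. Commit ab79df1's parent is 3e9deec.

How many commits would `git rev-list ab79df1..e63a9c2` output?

Reachable from e63a9c2: {1d6ec3f, 4256e4d, ad55497, e63a9c2, fbd19a2}.
Reachable from ab79df1: {140efe0, 1d6ec3f, 3e9deec, ab79df1, fbd19a2}.
In e63a9c2's history but not ab79df1's: {4256e4d, ad55497, e63a9c2} — 3 commits.

3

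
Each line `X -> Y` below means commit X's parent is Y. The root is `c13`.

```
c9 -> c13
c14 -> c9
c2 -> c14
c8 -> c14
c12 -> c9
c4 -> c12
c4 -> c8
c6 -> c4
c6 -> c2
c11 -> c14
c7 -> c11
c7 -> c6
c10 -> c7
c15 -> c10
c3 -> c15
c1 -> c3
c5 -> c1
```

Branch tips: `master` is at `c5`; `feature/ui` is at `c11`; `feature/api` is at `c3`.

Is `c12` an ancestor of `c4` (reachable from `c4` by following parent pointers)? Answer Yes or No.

Yes

Ancestors of c4 (commits reachable by following parents): {c12, c13, c14, c4, c8, c9}.
c12 is in that set, so it is an ancestor of c4.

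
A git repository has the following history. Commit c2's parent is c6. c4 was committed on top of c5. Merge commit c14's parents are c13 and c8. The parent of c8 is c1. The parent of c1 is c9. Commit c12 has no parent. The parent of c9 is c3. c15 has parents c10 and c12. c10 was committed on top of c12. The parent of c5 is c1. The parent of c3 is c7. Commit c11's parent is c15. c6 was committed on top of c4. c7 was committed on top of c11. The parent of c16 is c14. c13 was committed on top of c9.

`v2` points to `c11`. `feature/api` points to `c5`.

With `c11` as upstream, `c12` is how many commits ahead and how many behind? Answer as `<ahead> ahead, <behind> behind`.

0 ahead, 3 behind

Reachable from c12: {c12}.
Reachable from c11: {c10, c11, c12, c15}.
Only in c12's history (ahead): {} — 0.
Only in c11's history (behind): {c10, c11, c15} — 3.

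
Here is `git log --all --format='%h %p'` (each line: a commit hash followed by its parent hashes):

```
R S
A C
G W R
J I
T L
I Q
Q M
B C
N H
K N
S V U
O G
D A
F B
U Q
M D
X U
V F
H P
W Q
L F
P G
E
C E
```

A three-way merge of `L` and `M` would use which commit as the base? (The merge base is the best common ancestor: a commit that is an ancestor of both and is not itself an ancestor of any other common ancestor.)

Ancestors of L: {B, C, E, F, L}.
Ancestors of M: {A, C, D, E, M}.
Common ancestors: {C, E}.
Among these, C is not an ancestor of any other common ancestor — it is the merge base.

C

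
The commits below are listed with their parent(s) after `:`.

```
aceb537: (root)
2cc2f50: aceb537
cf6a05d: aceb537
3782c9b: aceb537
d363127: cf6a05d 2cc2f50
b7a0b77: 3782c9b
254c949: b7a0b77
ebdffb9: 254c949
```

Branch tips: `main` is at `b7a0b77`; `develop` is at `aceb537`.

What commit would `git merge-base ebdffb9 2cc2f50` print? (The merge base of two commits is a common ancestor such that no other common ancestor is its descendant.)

aceb537

Ancestors of ebdffb9: {254c949, 3782c9b, aceb537, b7a0b77, ebdffb9}.
Ancestors of 2cc2f50: {2cc2f50, aceb537}.
Common ancestors: {aceb537}.
The only common ancestor is aceb537, so it is the merge base.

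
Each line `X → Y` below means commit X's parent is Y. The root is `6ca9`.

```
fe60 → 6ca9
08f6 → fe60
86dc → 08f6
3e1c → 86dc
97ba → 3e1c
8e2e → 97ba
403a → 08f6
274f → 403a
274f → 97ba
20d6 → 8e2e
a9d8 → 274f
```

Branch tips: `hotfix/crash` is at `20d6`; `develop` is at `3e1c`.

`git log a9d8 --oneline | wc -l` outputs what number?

9

Walking parent pointers from a9d8: reachable set = {08f6, 274f, 3e1c, 403a, 6ca9, 86dc, 97ba, a9d8, fe60}.
That is 9 commits.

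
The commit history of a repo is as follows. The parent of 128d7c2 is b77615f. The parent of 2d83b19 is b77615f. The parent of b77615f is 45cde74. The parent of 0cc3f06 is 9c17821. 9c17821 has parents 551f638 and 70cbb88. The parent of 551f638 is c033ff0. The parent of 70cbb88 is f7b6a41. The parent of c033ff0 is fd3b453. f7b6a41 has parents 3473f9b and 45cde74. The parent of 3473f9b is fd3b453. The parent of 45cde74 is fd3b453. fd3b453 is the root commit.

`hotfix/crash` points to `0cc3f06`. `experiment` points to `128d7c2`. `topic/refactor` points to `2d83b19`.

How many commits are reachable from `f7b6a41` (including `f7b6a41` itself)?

Walking parent pointers from f7b6a41: reachable set = {3473f9b, 45cde74, f7b6a41, fd3b453}.
That is 4 commits.

4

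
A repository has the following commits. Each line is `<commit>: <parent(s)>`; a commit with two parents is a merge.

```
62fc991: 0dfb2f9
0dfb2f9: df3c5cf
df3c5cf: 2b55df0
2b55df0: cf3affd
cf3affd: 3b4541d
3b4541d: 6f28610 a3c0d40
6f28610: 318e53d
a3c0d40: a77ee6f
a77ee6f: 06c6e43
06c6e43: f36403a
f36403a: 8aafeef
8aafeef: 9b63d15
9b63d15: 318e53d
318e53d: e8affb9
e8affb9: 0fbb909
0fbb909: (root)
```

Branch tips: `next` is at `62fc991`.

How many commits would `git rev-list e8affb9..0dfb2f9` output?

13

Reachable from 0dfb2f9: {06c6e43, 0dfb2f9, 0fbb909, 2b55df0, 318e53d, 3b4541d, 6f28610, 8aafeef, 9b63d15, a3c0d40, a77ee6f, cf3affd, df3c5cf, e8affb9, f36403a}.
Reachable from e8affb9: {0fbb909, e8affb9}.
In 0dfb2f9's history but not e8affb9's: {06c6e43, 0dfb2f9, 2b55df0, 318e53d, 3b4541d, 6f28610, 8aafeef, 9b63d15, a3c0d40, a77ee6f, cf3affd, df3c5cf, f36403a} — 13 commits.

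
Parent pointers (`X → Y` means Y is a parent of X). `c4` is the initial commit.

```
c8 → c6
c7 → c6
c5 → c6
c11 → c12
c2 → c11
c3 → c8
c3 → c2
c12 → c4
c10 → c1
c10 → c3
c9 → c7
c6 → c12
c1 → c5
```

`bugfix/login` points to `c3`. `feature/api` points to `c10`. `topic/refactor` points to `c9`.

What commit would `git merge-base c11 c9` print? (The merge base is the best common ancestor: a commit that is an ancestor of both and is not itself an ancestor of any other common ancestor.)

c12

Ancestors of c11: {c11, c12, c4}.
Ancestors of c9: {c12, c4, c6, c7, c9}.
Common ancestors: {c12, c4}.
Among these, c12 is not an ancestor of any other common ancestor — it is the merge base.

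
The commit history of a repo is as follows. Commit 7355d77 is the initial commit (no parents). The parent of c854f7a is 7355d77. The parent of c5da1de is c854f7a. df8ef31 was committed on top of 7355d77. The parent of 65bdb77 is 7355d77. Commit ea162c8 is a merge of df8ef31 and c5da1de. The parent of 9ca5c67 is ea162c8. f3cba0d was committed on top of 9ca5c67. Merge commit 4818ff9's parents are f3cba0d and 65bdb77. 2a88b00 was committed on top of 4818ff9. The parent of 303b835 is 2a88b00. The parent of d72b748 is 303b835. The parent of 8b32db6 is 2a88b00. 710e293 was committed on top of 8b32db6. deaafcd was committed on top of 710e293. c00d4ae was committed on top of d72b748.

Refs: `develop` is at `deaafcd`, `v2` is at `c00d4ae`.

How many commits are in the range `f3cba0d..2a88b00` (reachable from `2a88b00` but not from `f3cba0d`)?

3

Reachable from 2a88b00: {2a88b00, 4818ff9, 65bdb77, 7355d77, 9ca5c67, c5da1de, c854f7a, df8ef31, ea162c8, f3cba0d}.
Reachable from f3cba0d: {7355d77, 9ca5c67, c5da1de, c854f7a, df8ef31, ea162c8, f3cba0d}.
In 2a88b00's history but not f3cba0d's: {2a88b00, 4818ff9, 65bdb77} — 3 commits.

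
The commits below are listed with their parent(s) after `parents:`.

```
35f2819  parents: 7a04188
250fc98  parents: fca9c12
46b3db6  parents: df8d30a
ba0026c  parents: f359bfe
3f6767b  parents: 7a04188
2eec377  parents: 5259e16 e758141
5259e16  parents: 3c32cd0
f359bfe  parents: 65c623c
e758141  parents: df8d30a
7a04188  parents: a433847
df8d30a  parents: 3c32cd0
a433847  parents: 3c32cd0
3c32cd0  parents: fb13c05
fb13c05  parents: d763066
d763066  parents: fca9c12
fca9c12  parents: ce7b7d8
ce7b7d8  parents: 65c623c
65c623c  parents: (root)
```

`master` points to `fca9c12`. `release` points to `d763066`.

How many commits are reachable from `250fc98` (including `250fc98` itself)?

4

Walking parent pointers from 250fc98: reachable set = {250fc98, 65c623c, ce7b7d8, fca9c12}.
That is 4 commits.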